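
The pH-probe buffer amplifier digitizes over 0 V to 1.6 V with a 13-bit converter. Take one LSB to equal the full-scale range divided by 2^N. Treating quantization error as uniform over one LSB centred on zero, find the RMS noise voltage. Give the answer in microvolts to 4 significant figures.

56.38 µV

Span = 1.6 V.
One LSB is 1.6 V / 8192 = 195.313 µV.
For a uniform distribution on [−LSB/2, +LSB/2], V_rms = LSB/√12 = 195.313 µV/3.4641 = 56.38 µV.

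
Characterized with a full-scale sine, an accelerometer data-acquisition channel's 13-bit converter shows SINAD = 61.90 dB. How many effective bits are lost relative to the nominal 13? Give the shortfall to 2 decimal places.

3.01 bits

N_eff = (61.90 − 1.76)/6.02 = 9.9900 bits.
Shortfall = 13 − 9.9900 = 3.0100 bits.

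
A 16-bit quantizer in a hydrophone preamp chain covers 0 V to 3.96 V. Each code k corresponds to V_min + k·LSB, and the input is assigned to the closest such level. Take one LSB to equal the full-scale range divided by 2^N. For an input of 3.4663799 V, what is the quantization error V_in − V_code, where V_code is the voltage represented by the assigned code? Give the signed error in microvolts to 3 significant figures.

Range is 3.96 V. LSB = 3.96 V / 2^16 ≈ 60.42 µV.
Position in LSBs: (3.4663799 − (0)) × 65536/3.96 = 57366.8366; rounding gives k = 57367.
V_code = V_min + k × range/2^16 = 0 + 57367 × 3.96/65536 = 3.4663897705 V.
e = 3.4663799 − (3.4663897705) = −9.87 µV.

−9.87 µV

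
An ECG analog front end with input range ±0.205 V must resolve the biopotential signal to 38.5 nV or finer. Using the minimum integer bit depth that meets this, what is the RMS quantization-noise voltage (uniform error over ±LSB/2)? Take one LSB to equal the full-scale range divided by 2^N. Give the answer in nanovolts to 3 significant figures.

Range = 0.205 − (-0.205) = 0.41 V.
0.41 V / 38.5 nV = 1.065e7. Since 2^23 = 8388608 and 2^24 = 16777216, N = 24.
One LSB is 0.41 V / 16777216 = 24.438 nV.
RMS noise = LSB/√12 = 7.05 nV.

7.05 nV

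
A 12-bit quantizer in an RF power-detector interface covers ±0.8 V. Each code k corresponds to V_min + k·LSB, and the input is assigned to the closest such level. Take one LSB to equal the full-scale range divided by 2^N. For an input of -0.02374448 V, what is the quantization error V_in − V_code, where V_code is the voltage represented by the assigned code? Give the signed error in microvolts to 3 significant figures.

Span: 0.8 V − (-0.8 V) = 1.6 V. LSB = 1.6 V / 2^12 ≈ 390.6 µV.
(-0.02374448 − (-0.8)) / LSB = 0.77625552 × 4096/1.6 = 1987.2141. Nearest integer: k = 1987.
V_code = -0.8 + (1987/4096) × 1.6 = -0.02382812500 V.
Error = V_in − V_code = -0.02374448 − (-0.02382812500) = +83.6 µV.

+83.6 µV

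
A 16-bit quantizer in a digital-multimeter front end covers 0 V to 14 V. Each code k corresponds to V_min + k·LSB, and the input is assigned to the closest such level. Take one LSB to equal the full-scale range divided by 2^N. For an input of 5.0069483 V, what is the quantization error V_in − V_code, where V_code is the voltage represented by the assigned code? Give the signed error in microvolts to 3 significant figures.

+51.3 µV

V_FS = 14 V. LSB = 14 V / 2^16 ≈ 213.6 µV.
(V_in − V_min)/LSB = (5.0069483 − (0)) × 65536/14 = 23438.2403 → nearest code k = 23438.
Reconstructed level: 0 + 23438 × 14/65536 V = 5.0068969727 V.
e = 5.0069483 − (5.0068969727) = +51.3 µV.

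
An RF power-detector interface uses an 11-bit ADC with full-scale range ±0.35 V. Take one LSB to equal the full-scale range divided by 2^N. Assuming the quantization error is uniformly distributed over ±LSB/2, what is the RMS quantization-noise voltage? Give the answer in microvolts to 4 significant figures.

98.67 µV

Full-scale range = 0.35 V − (-0.35 V) = 0.7 V.
LSB = 0.7 V ÷ 2^11 = 0.7/2048 V = 341.797 µV.
V_rms = LSB/√12 = 341.797 µV / √12 = 98.67 µV.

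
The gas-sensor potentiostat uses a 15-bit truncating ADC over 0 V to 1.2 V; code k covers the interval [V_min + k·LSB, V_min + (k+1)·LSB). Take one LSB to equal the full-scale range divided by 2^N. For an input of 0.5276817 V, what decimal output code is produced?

14409

Full-scale range = 1.2 V. LSB = 1.2 V / 2^15 ≈ 36.62 µV.
V_in − V_min = 0.5276817 − (0) = 0.5276817 V.
Divide by LSB: 0.5276817 × 32768/1.2 = 14409.2283.
Truncating gives code 14409.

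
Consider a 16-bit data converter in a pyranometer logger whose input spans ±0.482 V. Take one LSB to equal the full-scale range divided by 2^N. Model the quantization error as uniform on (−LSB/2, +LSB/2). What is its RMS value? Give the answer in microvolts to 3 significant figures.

Range = 0.482 − (-0.482) = 0.964 V.
LSB = 0.964 V ÷ 2^16 = 0.964/65536 V = 14.709 µV.
σ_q = LSB/√12 = 14.709 µV/3.4641 = 4.25 µV.

4.25 µV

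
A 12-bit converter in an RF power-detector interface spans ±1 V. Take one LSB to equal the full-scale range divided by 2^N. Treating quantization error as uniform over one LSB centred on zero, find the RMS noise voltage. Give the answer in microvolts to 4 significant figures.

Range = 1 − (-1) = 2 V.
LSB = 2 V ÷ 2^12 = 2/4096 V = 488.281 µV.
RMS of a uniform error over width LSB is LSB/√12 = 141.0 µV.

141.0 µV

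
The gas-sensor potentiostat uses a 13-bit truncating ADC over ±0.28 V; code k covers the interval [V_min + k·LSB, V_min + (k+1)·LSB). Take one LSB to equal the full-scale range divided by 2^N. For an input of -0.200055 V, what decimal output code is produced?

Span: 0.28 V − (-0.28 V) = 0.56 V. LSB = 0.56 V / 2^13 ≈ 68.36 µV.
V_in − V_min = -0.200055 − (-0.28) = 0.079945 V.
Divide by LSB: 0.079945 × 8192/0.56 = 1169.4811.
Truncating gives code 1169.

1169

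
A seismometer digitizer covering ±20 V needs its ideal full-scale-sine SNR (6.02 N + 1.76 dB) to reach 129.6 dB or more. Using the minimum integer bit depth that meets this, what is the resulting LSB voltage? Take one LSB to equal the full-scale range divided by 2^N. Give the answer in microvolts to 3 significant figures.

Range = 20 − (-20) = 40 V.
6.02 N + 1.76 ≥ 129.6 gives N ≥ 21.236, so the minimum integer is 22.
LSB = 40 V ÷ 2^22 = 40/4194304 V = 9.54 µV.

9.54 µV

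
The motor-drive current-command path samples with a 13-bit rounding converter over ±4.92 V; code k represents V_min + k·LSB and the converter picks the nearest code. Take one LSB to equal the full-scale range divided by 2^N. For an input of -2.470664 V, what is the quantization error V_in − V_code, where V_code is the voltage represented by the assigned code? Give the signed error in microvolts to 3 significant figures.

Range = 4.92 − (-4.92) = 9.84 V. LSB = 9.84 V / 2^13 ≈ 1.201 mV.
(-2.470664 − (-4.92)) / LSB = 2.449336 × 8192/9.84 = 2039.1220. Nearest integer: k = 2039.
V_code = -4.92 + (2039/8192) × 9.84 = -2.470810547 V.
Error = V_in − V_code = -2.470664 − (-2.470810547) = +147 µV.

+147 µV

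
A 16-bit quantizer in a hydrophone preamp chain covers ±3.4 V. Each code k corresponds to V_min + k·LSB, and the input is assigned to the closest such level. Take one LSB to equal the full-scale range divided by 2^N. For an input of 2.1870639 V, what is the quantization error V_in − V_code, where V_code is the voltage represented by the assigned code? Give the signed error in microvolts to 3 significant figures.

+15.6 µV

Full-scale range = 3.4 V − (-3.4 V) = 6.8 V. LSB = 6.8 V / 2^16 ≈ 103.8 µV.
(2.1870639 − (-3.4)) / LSB = 5.5870639 × 65536/6.8 = 53846.1500. Nearest integer: k = 53846.
V_code = -3.4 + (53846/65536) × 6.8 = 2.1870483398 V.
e = 2.1870639 − (2.1870483398) = +15.6 µV.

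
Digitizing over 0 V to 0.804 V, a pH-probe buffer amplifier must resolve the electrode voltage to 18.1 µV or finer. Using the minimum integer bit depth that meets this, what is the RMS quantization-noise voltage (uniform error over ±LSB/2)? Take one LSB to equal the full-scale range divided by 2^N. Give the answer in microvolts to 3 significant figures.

Span = 0.804 V.
0.804 V / 18.1 µV = 44420. Since 2^15 = 32768 and 2^16 = 65536, N = 16.
Step size = 0.804/65536 V = 12.268 µV.
σ_q = LSB/√12 = 12.268 µV/3.4641 = 3.54 µV.

3.54 µV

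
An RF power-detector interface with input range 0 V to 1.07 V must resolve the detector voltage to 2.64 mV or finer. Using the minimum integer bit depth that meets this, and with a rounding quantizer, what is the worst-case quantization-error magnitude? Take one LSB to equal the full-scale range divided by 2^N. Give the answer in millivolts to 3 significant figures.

1.04 mV

V_FS = 1.07 V.
1.07 V / 2.64 mV = 405.3. Since 2^8 = 256 and 2^9 = 512, N = 9.
Step size = 1.07/512 V = 2.0898 mV.
Half an LSB is 1.04 mV.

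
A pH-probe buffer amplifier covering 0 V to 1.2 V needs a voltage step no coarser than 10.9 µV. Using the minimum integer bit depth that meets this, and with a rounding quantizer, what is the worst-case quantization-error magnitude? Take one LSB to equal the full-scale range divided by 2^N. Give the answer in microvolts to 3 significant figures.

4.58 µV

Span = 1.2 V.
Required number of levels: 1.2/10.9 µV = 110090; smallest N with 2^N ≥ that is 17.
LSB = 1.2 V ÷ 2^17 = 1.2/131072 V = 9.1553 µV.
Max error for round-to-nearest is LSB/2 = 4.58 µV.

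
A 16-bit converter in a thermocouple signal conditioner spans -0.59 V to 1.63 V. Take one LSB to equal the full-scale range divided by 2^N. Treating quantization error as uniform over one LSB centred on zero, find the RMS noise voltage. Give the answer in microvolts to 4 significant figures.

The full-scale span is 1.63 − (-0.59) = 2.22 V.
One LSB is 2.22 V / 65536 = 33.8745 µV.
RMS of a uniform error over width LSB is LSB/√12 = 9.779 µV.

9.779 µV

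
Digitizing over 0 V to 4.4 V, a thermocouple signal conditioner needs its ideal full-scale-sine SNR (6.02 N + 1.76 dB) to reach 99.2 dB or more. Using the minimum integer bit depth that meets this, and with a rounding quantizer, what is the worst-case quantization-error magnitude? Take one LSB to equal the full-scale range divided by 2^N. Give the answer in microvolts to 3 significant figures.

16.8 µV

Span = 4.4 V.
Required N = ⌈(99.2 − 1.76)/6.02⌉ = ⌈16.186⌉ = 17.
LSB = 4.4 V ÷ 2^17 = 4.4/131072 V = 33.569 µV.
|e|_max = LSB/2 = 16.8 µV.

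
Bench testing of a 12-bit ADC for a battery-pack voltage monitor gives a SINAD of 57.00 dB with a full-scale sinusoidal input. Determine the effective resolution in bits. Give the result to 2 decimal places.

ENOB = (57.00 − 1.76)/6.02 = 9.1761 bits.

9.18 bits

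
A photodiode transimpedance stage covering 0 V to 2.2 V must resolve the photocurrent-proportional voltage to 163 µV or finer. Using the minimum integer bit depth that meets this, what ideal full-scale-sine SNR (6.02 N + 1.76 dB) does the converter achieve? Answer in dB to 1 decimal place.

Span = 2.2 V.
Required number of levels: 2.2/163 µV = 13497; smallest N with 2^N ≥ that is 14.
SNR = 6.02 × 14 + 1.76 = 86.04 dB.

86.0 dB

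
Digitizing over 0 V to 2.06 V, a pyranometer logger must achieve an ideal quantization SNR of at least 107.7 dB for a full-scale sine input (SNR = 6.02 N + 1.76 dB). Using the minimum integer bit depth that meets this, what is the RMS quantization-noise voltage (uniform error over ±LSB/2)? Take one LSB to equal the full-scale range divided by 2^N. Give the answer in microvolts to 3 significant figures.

2.27 µV

Span = 2.06 V.
Required N = ⌈(107.7 − 1.76)/6.02⌉ = ⌈17.598⌉ = 18.
LSB = 2.06 V / 2^18 = 7.8583 µV.
V_rms = LSB/√12 = 2.27 µV.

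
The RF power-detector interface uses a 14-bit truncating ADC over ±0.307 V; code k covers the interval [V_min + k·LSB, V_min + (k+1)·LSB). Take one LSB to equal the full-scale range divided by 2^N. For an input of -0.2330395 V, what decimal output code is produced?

1973

Full-scale range = 0.307 V − (-0.307 V) = 0.614 V. LSB = 0.614 V / 2^14 ≈ 37.48 µV.
code = ⌊(V_in − V_min)/LSB⌋ = ⌊(V_in − V_min) × 2^14 / range⌋
     = ⌊(-0.2330395 − (-0.307)) × 16384 / 0.614⌋ = ⌊0.0739605 × 16384/0.614⌋
     = ⌊1973.565⌋ = 1973.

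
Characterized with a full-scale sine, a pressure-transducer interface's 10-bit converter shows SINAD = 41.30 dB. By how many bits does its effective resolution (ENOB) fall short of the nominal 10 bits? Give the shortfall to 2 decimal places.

3.43 bits

Effective bits = (41.30 − 1.76)/6.02 = 6.5681.
Lost resolution: 10 − 6.5681 = 3.4319 bits.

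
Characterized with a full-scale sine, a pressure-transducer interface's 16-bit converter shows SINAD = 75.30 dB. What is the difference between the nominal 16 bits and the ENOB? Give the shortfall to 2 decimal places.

3.78 bits

ENOB = (SINAD − 1.76)/6.02 = (75.30 − 1.76)/6.02 = 12.2159 bits.
Lost resolution: 16 − 12.2159 = 3.7841 bits.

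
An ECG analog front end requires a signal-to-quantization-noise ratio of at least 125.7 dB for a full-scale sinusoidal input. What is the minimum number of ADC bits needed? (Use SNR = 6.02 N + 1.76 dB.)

Solving 6.02 N ≥ 125.7 − 1.76: N ≥ 20.588. Round up → N = 21.

21 bits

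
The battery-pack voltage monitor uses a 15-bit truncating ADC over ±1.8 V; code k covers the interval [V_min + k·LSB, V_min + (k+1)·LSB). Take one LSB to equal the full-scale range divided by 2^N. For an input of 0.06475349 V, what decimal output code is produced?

Span: 1.8 V − (-1.8 V) = 3.6 V. LSB = 3.6 V / 2^15 ≈ 109.9 µV.
(V_in − V_min) × 2^15/range = (0.06475349 − (-1.8)) × 32768/3.6 = 16973.401.
Floor → code = 16973.

16973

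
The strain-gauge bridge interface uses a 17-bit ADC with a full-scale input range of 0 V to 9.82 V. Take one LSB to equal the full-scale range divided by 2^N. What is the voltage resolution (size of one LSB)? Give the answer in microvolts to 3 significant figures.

74.9 µV

V_FS = 9.82 V.
Number of codes = 2^17 = 131072.
LSB = 9.82 V / 2^17 = 74.9 µV.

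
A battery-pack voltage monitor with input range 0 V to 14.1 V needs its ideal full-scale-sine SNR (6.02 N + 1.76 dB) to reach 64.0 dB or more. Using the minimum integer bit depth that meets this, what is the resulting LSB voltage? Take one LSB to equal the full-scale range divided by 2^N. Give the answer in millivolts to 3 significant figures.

Range is 14.1 V.
6.02 N + 1.76 ≥ 64.0 gives N ≥ 10.339, so the minimum integer is 11.
LSB = 14.1 V ÷ 2^11 = 14.1/2048 V = 6.88 mV.

6.88 mV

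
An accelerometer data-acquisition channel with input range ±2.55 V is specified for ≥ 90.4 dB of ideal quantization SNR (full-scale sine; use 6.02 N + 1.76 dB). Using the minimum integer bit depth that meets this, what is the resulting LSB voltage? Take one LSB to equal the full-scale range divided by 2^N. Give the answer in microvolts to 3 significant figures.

156 µV

The full-scale span is 2.55 − (-2.55) = 5.1 V.
N ≥ (90.4 − 1.76)/6.02 = 14.724 → N_min = 15.
One LSB is 5.1 V / 32768 = 156 µV.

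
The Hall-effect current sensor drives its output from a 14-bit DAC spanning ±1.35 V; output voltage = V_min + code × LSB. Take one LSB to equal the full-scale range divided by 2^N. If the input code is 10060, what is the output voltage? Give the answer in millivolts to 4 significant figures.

307.8 mV

Full-scale range = 1.35 V − (-1.35 V) = 2.7 V. LSB = 2.7 V / 2^14.
V_out = V_min + code × LSB = -1.35 V + 10060 × 2.7 V / 16384
      = -1.35 V + 1.65784 V = 0.307837 V.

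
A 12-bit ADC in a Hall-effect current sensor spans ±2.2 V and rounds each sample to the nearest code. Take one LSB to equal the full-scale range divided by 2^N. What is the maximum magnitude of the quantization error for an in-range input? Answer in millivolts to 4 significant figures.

Range = 2.2 − (-2.2) = 4.4 V.
LSB = 4.4 V ÷ 2^12 = 4.4/4096 V = 1.07422 mV.
Worst-case error for round-to-nearest is half an LSB: 0.5371 mV.

0.5371 mV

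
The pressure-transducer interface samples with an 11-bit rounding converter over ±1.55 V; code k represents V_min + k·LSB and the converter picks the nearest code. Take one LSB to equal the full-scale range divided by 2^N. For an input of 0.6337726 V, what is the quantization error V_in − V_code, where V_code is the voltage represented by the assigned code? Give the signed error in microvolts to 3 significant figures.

Full-scale range = 1.55 V − (-1.55 V) = 3.1 V. LSB = 3.1 V / 2^11 ≈ 1.514 mV.
Position in LSBs: (0.6337726 − (-1.55)) × 2048/3.1 = 1442.6988; rounding gives k = 1443.
V_code = -1.55 + (1443/2048) × 3.1 = 0.6342285156 V.
Error = V_in − V_code = 0.6337726 − (0.6342285156) = −456 µV.

−456 µV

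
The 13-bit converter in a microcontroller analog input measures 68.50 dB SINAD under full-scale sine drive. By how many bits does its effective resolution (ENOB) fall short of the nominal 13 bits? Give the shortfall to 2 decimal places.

1.91 bits

ENOB = (SINAD − 1.76)/6.02 = (68.50 − 1.76)/6.02 = 11.0864 bits.
Lost resolution: 13 − 11.0864 = 1.9136 bits.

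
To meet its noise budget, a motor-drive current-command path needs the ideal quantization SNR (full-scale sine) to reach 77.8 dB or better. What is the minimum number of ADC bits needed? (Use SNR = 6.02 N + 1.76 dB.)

6.02 N + 1.76 ≥ 77.8 gives N ≥ 12.631, so the minimum integer is 13.

13 bits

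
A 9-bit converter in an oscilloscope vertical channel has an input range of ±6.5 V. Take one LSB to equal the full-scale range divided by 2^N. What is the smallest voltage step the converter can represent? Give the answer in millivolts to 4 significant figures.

25.39 mV

The full-scale span is 6.5 − (-6.5) = 13 V.
2^9 = 512 levels.
One LSB is 13 V / 512 = 25.39 mV.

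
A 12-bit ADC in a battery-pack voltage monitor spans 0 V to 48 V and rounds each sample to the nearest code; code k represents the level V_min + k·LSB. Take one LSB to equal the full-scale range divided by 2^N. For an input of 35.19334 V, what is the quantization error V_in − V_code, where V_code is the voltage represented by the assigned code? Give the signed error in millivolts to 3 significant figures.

+1.93 mV

V_FS = 48 V. LSB = 48 V / 2^12 ≈ 11.72 mV.
Position in LSBs: (35.19334 − (0)) × 4096/48 = 3003.1650; rounding gives k = 3003.
Reconstructed level: 0 + 3003 × 48/4096 V = 35.19140625 V.
V_in − V_code = 35.19334 − (35.19140625) = +1.93 mV.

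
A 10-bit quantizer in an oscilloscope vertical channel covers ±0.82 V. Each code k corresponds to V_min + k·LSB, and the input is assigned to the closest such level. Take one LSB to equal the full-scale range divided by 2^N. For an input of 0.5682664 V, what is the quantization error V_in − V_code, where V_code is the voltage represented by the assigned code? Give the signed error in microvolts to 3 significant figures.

−288 µV

Span: 0.82 V − (-0.82 V) = 1.64 V. LSB = 1.64 V / 2^10 ≈ 1.602 mV.
(V_in − V_min)/LSB = (0.5682664 − (-0.82)) × 1024/1.64 = 866.8200 → nearest code k = 867.
V_code = -0.82 + (867/1024) × 1.64 = 0.5685546875 V.
V_in − V_code = 0.5682664 − (0.5685546875) = −288 µV.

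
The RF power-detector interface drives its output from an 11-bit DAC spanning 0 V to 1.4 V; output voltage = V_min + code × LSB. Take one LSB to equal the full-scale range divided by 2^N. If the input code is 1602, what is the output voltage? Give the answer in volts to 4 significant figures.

1.095 V

V_FS = 1.4 V. LSB = 1.4 V / 2^11.
V_out = 0 + 1602 × (1.4/2048) V
      = 0 V + 1.09512 V = 1.09512 V.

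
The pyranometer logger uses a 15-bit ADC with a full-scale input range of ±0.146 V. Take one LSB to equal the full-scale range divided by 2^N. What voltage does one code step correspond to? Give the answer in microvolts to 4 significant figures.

8.911 µV

Range = 0.146 − (-0.146) = 0.292 V.
There are 2^15 = 32768 steps.
One LSB is 0.292 V / 32768 = 8.911 µV.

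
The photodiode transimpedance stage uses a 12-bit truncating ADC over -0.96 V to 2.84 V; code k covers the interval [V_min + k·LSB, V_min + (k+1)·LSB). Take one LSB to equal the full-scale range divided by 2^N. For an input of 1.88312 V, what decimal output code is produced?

3064

The full-scale span is 2.84 − (-0.96) = 3.8 V. LSB = 3.8 V / 2^12 ≈ 0.9277 mV.
code = ⌊(V_in − V_min)/LSB⌋ = ⌊(V_in − V_min) × 2^12 / range⌋
     = ⌊(1.88312 − (-0.96)) × 4096 / 3.8⌋ = ⌊2.84312 × 4096/3.8⌋
     = ⌊3064.584⌋ = 3064.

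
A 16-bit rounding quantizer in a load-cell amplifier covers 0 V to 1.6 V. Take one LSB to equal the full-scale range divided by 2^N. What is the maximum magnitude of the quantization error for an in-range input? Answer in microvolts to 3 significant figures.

12.2 µV

Full-scale range = 1.6 V.
LSB = 1.6 V / 2^16 = 24.414 µV.
A rounding quantizer has |error| ≤ LSB/2 = 12.2 µV.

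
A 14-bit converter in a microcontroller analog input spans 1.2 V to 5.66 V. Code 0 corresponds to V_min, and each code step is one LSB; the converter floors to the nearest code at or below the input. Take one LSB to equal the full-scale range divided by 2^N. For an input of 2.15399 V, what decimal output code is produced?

The full-scale span is 5.66 − (1.2) = 4.46 V. LSB = 4.46 V / 2^14 ≈ 272.2 µV.
V_in − V_min = 2.15399 − (1.2) = 0.95399 V.
Divide by LSB: 0.95399 × 16384/4.46 = 3504.5229.
Truncating gives code 3504.

3504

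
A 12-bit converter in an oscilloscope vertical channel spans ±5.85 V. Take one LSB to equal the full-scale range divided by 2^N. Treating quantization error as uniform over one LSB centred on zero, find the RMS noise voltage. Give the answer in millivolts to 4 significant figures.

0.8246 mV

Span: 5.85 V − (-5.85 V) = 11.7 V.
LSB = 11.7 V ÷ 2^12 = 11.7/4096 V = 2.85645 mV.
V_rms = LSB/√12 = 2.85645 mV / √12 = 0.8246 mV.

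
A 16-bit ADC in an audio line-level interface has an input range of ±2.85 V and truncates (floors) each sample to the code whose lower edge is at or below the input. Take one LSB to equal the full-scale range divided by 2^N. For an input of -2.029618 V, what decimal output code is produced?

The full-scale span is 2.85 − (-2.85) = 5.7 V. LSB = 5.7 V / 2^16 ≈ 86.98 µV.
(V_in − V_min) × 2^16/range = (-2.029618 − (-2.85)) × 65536/5.7 = 9432.378.
Floor → code = 9432.

9432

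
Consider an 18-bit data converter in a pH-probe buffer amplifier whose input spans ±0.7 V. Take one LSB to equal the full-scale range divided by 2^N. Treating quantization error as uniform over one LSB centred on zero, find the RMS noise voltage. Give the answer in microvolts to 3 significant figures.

1.54 µV

The full-scale span is 0.7 − (-0.7) = 1.4 V.
One LSB is 1.4 V / 262144 = 5.3406 µV.
RMS of a uniform error over width LSB is LSB/√12 = 1.54 µV.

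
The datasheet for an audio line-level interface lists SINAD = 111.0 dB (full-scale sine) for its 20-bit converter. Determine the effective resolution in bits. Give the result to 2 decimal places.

18.15 bits

ENOB = (111.0 − 1.76)/6.02 = 18.1462 bits.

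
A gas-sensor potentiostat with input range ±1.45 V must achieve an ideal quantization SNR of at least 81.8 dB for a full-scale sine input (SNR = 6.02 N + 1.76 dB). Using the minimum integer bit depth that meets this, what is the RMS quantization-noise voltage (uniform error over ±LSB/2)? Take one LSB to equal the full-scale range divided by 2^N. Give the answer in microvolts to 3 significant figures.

The full-scale span is 1.45 − (-1.45) = 2.9 V.
6.02 N + 1.76 ≥ 81.8 gives N ≥ 13.296, so the minimum integer is 14.
One LSB is 2.9 V / 16384 = 177.00 µV.
RMS noise = LSB/√12 = 51.1 µV.

51.1 µV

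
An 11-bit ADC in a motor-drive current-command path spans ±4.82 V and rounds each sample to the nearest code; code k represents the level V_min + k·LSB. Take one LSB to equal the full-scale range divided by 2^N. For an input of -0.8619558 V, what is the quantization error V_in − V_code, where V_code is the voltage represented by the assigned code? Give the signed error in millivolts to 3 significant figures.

The full-scale span is 4.82 − (-4.82) = 9.64 V. LSB = 9.64 V / 2^11 ≈ 4.707 mV.
(V_in − V_min)/LSB = (-0.8619558 − (-4.82)) × 2048/9.64 = 840.8791 → nearest code k = 841.
Reconstructed level: -4.82 + 841 × 9.64/2048 V = -0.8613867188 V.
V_in − V_code = -0.8619558 − (-0.8613867188) = −0.569 mV.

−0.569 mV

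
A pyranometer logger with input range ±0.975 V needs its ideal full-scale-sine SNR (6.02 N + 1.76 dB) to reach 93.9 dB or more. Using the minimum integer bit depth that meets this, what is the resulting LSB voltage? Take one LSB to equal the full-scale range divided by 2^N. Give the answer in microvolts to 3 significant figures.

29.8 µV

Range = 0.975 − (-0.975) = 1.95 V.
6.02 N + 1.76 ≥ 93.9 gives N ≥ 15.306, so the minimum integer is 16.
LSB = 1.95 V ÷ 2^16 = 1.95/65536 V = 29.8 µV.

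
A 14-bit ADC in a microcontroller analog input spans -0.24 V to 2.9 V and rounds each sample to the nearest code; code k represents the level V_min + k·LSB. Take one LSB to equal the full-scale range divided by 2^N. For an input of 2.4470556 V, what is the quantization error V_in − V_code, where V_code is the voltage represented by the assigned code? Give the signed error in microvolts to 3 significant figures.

−74.5 µV

Range = 2.9 − (-0.24) = 3.14 V. LSB = 3.14 V / 2^14 ≈ 191.7 µV.
(V_in − V_min)/LSB = (2.4470556 − (-0.24)) × 16384/3.14 = 14020.6111 → nearest code k = 14021.
Reconstructed level: -0.24 + 14021 × 3.14/16384 V = 2.4471301270 V.
V_in − V_code = 2.4470556 − (2.4471301270) = −74.5 µV.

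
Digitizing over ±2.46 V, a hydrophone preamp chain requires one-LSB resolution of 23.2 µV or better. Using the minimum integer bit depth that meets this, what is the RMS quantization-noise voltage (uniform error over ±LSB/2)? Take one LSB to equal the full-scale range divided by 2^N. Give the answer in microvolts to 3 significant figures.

Span: 2.46 V − (-2.46 V) = 4.92 V.
Need 2^N ≥ 4.92 V / 23.2 µV = 212100 → N_min = 18.
LSB = 4.92 V / 2^18 = 18.768 µV.
σ_q = LSB/√12 = 18.768 µV/3.4641 = 5.42 µV.

5.42 µV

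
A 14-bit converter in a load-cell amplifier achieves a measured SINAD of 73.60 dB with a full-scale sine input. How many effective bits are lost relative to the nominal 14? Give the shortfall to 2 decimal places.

2.07 bits

ENOB = (SINAD − 1.76)/6.02 = (73.60 − 1.76)/6.02 = 11.9336 bits.
14 − 11.9336 = 2.07 bits below nominal.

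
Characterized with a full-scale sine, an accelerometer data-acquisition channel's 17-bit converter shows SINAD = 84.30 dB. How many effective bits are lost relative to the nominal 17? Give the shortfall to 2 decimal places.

N_eff = (84.30 − 1.76)/6.02 = 13.7110 bits.
Lost resolution: 17 − 13.7110 = 3.2890 bits.

3.29 bits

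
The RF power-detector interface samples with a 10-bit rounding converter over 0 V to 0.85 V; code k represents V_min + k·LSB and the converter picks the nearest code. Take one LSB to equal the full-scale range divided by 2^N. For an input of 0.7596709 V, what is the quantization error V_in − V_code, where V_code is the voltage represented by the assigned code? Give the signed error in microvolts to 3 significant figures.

Span = 0.85 V. LSB = 0.85 V / 2^10 ≈ 0.8301 mV.
Position in LSBs: (0.7596709 − (0)) × 1024/0.85 = 915.1800; rounding gives k = 915.
Reconstructed level: 0 + 915 × 0.85/1024 V = 0.7595214844 V.
e = 0.7596709 − (0.7595214844) = +149 µV.

+149 µV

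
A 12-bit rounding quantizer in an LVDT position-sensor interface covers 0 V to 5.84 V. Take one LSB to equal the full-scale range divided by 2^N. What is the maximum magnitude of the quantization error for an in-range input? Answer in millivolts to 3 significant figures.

0.713 mV

Range is 5.84 V.
Step size = 5.84/4096 V = 1.4258 mV.
|e|_max = LSB/2 = 0.713 mV.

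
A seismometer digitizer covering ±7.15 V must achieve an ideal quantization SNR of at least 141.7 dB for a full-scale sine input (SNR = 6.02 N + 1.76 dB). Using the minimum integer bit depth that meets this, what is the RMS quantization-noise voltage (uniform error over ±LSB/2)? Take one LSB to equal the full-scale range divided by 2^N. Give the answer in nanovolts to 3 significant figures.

246 nV

Span: 7.15 V − (-7.15 V) = 14.3 V.
Solving 6.02 N ≥ 141.7 − 1.76: N ≥ 23.246. Round up → N = 24.
One LSB is 14.3 V / 16777216 = 0.85235 µV.
V_rms = LSB/√12 = 246 nV.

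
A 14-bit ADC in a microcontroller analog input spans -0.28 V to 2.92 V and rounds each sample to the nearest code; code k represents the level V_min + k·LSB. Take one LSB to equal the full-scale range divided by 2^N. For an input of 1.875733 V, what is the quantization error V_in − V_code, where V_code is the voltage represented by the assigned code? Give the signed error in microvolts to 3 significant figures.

The full-scale span is 2.92 − (-0.28) = 3.2 V. LSB = 3.2 V / 2^14 ≈ 195.3 µV.
Position in LSBs: (1.875733 − (-0.28)) × 16384/3.2 = 11037.3530; rounding gives k = 11037.
Reconstructed level: -0.28 + 11037 × 3.2/16384 V = 1.8756640625 V.
e = 1.875733 − (1.8756640625) = +68.9 µV.

+68.9 µV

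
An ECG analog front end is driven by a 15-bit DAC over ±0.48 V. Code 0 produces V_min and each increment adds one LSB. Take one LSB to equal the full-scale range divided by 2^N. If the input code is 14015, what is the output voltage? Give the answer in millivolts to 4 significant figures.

-69.40 mV

Span: 0.48 V − (-0.48 V) = 0.96 V. LSB = 0.96 V / 2^15.
V_out = V_min + code × LSB = -0.48 V + 14015 × 0.96 V / 32768
      = -0.48 + 0.410596 = -0.0694043 V.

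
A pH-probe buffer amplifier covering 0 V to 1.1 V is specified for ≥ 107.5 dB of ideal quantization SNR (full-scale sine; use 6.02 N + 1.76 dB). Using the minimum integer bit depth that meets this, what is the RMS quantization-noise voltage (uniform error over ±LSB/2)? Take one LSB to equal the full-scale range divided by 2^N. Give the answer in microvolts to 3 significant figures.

1.21 µV

V_FS = 1.1 V.
6.02 N + 1.76 ≥ 107.5 gives N ≥ 17.565, so the minimum integer is 18.
Step size = 1.1/262144 V = 4.1962 µV.
RMS noise = LSB/√12 = 1.21 µV.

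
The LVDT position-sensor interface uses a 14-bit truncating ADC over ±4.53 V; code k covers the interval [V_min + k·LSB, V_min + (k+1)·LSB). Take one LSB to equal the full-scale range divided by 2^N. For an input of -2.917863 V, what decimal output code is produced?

The full-scale span is 4.53 − (-4.53) = 9.06 V. LSB = 9.06 V / 2^14 ≈ 0.5530 mV.
(V_in − V_min) × 2^14/range = (-2.917863 − (-4.53)) × 16384/9.06 = 2915.370.
Floor → code = 2915.

2915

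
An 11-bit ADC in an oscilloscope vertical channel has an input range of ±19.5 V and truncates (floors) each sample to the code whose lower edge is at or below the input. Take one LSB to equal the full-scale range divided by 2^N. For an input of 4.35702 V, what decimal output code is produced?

Range = 19.5 − (-19.5) = 39 V. LSB = 39 V / 2^11 ≈ 19.04 mV.
code = ⌊(V_in − V_min)/LSB⌋ = ⌊(V_in − V_min) × 2^11 / range⌋
     = ⌊(4.35702 − (-19.5)) × 2048 / 39⌋ = ⌊23.85702 × 2048/39⌋
     = ⌊1252.799⌋ = 1252.

1252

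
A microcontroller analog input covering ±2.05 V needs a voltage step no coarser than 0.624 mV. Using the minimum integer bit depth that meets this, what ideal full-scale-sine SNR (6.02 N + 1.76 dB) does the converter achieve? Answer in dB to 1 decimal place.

80.0 dB

Span: 2.05 V − (-2.05 V) = 4.1 V.
Levels needed ≥ 4.1/0.624 mV = 6571. 2^13 = 8192 suffices, so N_min = 13.
6.02(13) + 1.76 = 80.02 dB.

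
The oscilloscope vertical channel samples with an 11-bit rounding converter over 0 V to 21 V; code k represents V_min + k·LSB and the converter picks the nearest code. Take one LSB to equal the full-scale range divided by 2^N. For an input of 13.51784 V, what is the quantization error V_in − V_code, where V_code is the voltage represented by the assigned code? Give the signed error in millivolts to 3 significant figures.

+3.19 mV

V_FS = 21 V. LSB = 21 V / 2^11 ≈ 10.25 mV.
(V_in − V_min)/LSB = (13.51784 − (0)) × 2048/21 = 1318.3113 → nearest code k = 1318.
Reconstructed level: 0 + 1318 × 21/2048 V = 13.51464844 V.
e = 13.51784 − (13.51464844) = +3.19 mV.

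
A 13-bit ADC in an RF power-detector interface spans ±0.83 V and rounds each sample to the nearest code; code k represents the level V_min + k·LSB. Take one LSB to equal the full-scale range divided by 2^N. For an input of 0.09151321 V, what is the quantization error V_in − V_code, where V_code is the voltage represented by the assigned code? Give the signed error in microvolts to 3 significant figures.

−78.6 µV

The full-scale span is 0.83 − (-0.83) = 1.66 V. LSB = 1.66 V / 2^13 ≈ 202.6 µV.
Position in LSBs: (0.09151321 − (-0.83)) × 8192/1.66 = 4547.6122; rounding gives k = 4548.
V_code = -0.83 + (4548/8192) × 1.66 = 0.09159179688 V.
e = 0.09151321 − (0.09159179688) = −78.6 µV.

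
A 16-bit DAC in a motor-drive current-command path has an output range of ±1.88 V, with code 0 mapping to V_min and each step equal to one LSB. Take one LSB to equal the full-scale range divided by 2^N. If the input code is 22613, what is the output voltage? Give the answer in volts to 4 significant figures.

-0.5826 V

The full-scale span is 1.88 − (-1.88) = 3.76 V. LSB = 3.76 V / 2^16.
V_out = -1.88 + 22613 × (3.76/65536) V
      = -1.88 V + 1.29738 V = -0.582623 V.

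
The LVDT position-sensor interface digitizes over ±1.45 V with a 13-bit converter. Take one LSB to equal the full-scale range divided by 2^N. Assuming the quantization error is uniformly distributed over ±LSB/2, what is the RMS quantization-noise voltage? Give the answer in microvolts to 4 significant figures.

102.2 µV

Full-scale range = 1.45 V − (-1.45 V) = 2.9 V.
LSB = 2.9 V / 2^13 = 354.004 µV.
V_rms = LSB/√12 = 354.004 µV / √12 = 102.2 µV.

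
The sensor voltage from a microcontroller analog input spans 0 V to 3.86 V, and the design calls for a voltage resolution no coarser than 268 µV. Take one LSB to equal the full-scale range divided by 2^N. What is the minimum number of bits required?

14 bits

V_FS = 3.86 V.
Levels needed ≥ 3.86/268 µV = 14400. 2^14 = 16384 suffices, so N_min = 14.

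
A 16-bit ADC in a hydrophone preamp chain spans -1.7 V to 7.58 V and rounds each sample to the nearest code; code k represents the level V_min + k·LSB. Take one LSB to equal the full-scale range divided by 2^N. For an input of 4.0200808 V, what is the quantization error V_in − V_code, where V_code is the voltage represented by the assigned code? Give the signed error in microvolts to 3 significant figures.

Full-scale range = 7.58 V − (-1.7 V) = 9.28 V. LSB = 9.28 V / 2^16 ≈ 141.6 µV.
(4.0200808 − (-1.7)) / LSB = 5.7200808 × 65536/9.28 = 40395.6051. Nearest integer: k = 40396.
V_code = -1.7 + (40396/65536) × 9.28 = 4.0201367188 V.
Error = V_in − V_code = 4.0200808 − (4.0201367188) = −55.9 µV.

−55.9 µV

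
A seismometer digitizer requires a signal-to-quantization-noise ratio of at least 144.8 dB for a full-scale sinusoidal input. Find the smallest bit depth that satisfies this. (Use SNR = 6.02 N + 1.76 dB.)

24 bits

Solving 6.02 N ≥ 144.8 − 1.76: N ≥ 23.761. Round up → N = 24.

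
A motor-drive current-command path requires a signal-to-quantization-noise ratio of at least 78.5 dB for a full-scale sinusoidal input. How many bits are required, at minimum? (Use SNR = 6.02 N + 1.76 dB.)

N ≥ (78.5 − 1.76)/6.02 = 12.748 → N_min = 13.

13 bits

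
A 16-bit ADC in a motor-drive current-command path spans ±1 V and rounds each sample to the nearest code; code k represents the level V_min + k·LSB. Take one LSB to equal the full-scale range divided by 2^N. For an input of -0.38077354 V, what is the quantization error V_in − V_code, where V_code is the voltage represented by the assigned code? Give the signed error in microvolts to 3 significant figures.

Range = 1 − (-1) = 2 V. LSB = 2 V / 2^16 ≈ 30.52 µV.
Position in LSBs: (-0.38077354 − (-1)) × 65536/2 = 20290.8126; rounding gives k = 20291.
V_code = -1 + (20291/65536) × 2 = -0.38076782227 V.
V_in − V_code = -0.38077354 − (-0.38076782227) = −5.72 µV.

−5.72 µV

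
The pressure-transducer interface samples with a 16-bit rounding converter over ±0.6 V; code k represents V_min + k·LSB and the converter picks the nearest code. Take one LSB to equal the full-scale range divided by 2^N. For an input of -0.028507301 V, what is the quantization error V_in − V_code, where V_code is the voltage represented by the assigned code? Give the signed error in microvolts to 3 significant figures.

Full-scale range = 0.6 V − (-0.6 V) = 1.2 V. LSB = 1.2 V / 2^16 ≈ 18.31 µV.
(-0.028507301 − (-0.6)) / LSB = 0.571492699 × 65536/1.2 = 31211.1213. Nearest integer: k = 31211.
Reconstructed level: -0.6 + 31211 × 1.2/65536 V = -0.028509521484 V.
e = -0.028507301 − (-0.028509521484) = +2.22 µV.

+2.22 µV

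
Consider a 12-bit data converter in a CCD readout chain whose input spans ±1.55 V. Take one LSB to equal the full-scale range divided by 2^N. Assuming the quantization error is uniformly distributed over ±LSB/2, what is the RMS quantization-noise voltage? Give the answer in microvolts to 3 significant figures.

Range = 1.55 − (-1.55) = 3.1 V.
Step size = 3.1/4096 V = 0.75684 mV.
σ_q = LSB/√12 = 0.75684 mV/3.4641 = 218 µV.

218 µV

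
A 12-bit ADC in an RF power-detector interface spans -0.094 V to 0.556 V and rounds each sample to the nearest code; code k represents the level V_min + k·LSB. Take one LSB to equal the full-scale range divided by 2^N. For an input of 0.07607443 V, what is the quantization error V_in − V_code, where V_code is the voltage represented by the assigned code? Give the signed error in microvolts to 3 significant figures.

Span: 0.556 V − (-0.094 V) = 0.65 V. LSB = 0.65 V / 2^12 ≈ 158.7 µV.
Position in LSBs: (0.07607443 − (-0.094)) × 4096/0.65 = 1071.7306; rounding gives k = 1072.
V_code = -0.094 + (1072/4096) × 0.65 = 0.07611718750 V.
V_in − V_code = 0.07607443 − (0.07611718750) = −42.8 µV.

−42.8 µV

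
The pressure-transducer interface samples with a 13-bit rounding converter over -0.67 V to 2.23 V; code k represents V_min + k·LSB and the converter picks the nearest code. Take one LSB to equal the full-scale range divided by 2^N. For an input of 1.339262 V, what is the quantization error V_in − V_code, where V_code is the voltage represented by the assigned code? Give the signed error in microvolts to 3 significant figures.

Span: 2.23 V − (-0.67 V) = 2.9 V. LSB = 2.9 V / 2^13 ≈ 354.0 µV.
(V_in − V_min)/LSB = (1.339262 − (-0.67)) × 8192/2.9 = 5675.8187 → nearest code k = 5676.
V_code = -0.67 + (5676/8192) × 2.9 = 1.339326172 V.
Error = V_in − V_code = 1.339262 − (1.339326172) = −64.2 µV.

−64.2 µV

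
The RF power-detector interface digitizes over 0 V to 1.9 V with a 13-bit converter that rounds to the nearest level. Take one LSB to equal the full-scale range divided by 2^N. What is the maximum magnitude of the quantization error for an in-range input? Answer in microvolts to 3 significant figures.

Full-scale range = 1.9 V.
LSB = 1.9 V ÷ 2^13 = 1.9/8192 V = 231.93 µV.
Worst-case error for round-to-nearest is half an LSB: 116 µV.

116 µV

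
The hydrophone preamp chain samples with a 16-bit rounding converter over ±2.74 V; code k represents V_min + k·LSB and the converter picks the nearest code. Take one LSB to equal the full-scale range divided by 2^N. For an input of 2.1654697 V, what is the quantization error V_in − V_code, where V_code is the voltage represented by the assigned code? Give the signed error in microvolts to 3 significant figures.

+10.1 µV

Full-scale range = 2.74 V − (-2.74 V) = 5.48 V. LSB = 5.48 V / 2^16 ≈ 83.62 µV.
Position in LSBs: (2.1654697 − (-2.74)) × 65536/5.48 = 58665.1209; rounding gives k = 58665.
V_code = -2.74 + (58665/65536) × 5.48 = 2.1654595947 V.
e = 2.1654697 − (2.1654595947) = +10.1 µV.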